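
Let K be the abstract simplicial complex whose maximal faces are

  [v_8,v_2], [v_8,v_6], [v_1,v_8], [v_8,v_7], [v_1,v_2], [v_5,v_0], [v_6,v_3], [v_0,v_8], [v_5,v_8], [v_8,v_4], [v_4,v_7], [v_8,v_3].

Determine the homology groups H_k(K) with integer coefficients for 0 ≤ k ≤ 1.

We work with the vertex ordering v_0 < v_1 < v_2 < v_3 < v_4 < v_5 < v_6 < v_7 < v_8. The simplices of K, each written with vertices in increasing order, are:

  0-simplices (9): [v_0], [v_1], [v_2], [v_3], [v_4], [v_5], [v_6], [v_7], [v_8]
  1-simplices (12): [v_0,v_5], [v_0,v_8], [v_1,v_2], [v_1,v_8], [v_2,v_8], [v_3,v_6], [v_3,v_8], [v_4,v_7], [v_4,v_8], [v_5,v_8], [v_6,v_8], [v_7,v_8]

so the chain groups are C_0 ≅ Z^9, C_1 ≅ Z^12.

The boundary map ∂_1: C_1 → C_0 sends each edge [p,q] (with p < q) to q − p. For instance
  ∂[v_5,v_8] = [v_8] − [v_5].
This gives a 9×12 integer matrix of rank 8; reducing to Smith normal form yields diagonal entries (1,1,1,1,1,1,1,1).

Reading off H_k = ker ∂_k / im ∂_{k+1}:

  H_0: rank C_0 − rank ∂_1 = 9 − 8 = 1, and the invariant factors of ∂_1 are all 1, so H_0 = Z.
  H_1: rank ker ∂_1 − rank ∂_2 = (12 − 8) − 0 = 4, and there is no ∂_2, so H_1 = Z^4.

(K is a triangulation of a wedge of 4 circles.)

H_0 = Z,  H_1 = Z^4.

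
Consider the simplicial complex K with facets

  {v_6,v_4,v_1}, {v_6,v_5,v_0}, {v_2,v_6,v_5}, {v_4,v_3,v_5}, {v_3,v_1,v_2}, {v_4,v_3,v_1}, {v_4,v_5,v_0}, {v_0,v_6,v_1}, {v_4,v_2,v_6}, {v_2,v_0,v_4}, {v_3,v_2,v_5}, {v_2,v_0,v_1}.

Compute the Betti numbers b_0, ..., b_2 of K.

Take the total order v_0 < v_1 < v_2 < v_3 < v_4 < v_5 < v_6 on the vertex set. Then K (dimension 2) consists of the simplices:

  0-simplices (7): [v_0], [v_1], [v_2], [v_3], [v_4], [v_5], [v_6]
  1-simplices (18): (18 of them)
  2-simplices (12): (12 of them)

Hence C_0 ≅ Z^7, C_1 ≅ Z^18, C_2 ≅ Z^12.

Boundary ∂_1: C_1 → C_0 is given by ∂[p,q] = [q] − [p]. For instance
  ∂[v_0,v_5] = [v_5] − [v_0].
The resulting 7×18 matrix has rank 6, and its Smith normal form has invariant factors (1,1,1,1,1,1).

The boundary map ∂_2: C_2 → C_1 acts by ∂[p,q,r] = [q,r] − [p,r] + [p,q]. For instance
  ∂[v_2,v_4,v_6] = [v_4,v_6] − [v_2,v_6] + [v_2,v_4],
  ∂[v_3,v_4,v_5] = [v_4,v_5] − [v_3,v_5] + [v_3,v_4].
This gives a 18×12 integer matrix of rank 12; reducing to Smith normal form yields diagonal entries (1,1,1,1,1,1,1,1,1,1,1,2).

Reading off H_k = ker ∂_k / im ∂_{k+1}:

  H_0: rank C_0 − rank ∂_1 = 7 − 6 = 1, and the invariant factors of ∂_1 are all 1, so H_0 ≅ Z.
  H_1: rank ker ∂_1 − rank ∂_2 = (18 − 6) − 12 = 0, and ∂_2 has invariant factor 2 > 1, so H_1 ≅ Z/2.
  H_2: rank ker ∂_2 − rank ∂_3 = (12 − 12) − 0 = 0, and there is no ∂_3, so H_2 ≅ 0.

(K is a triangulation of the real projective plane RP^2.)

Hence the Betti numbers are b_0 = 1, b_1 = 0, b_2 = 0.

b_0 = 1, b_1 = 0, b_2 = 0.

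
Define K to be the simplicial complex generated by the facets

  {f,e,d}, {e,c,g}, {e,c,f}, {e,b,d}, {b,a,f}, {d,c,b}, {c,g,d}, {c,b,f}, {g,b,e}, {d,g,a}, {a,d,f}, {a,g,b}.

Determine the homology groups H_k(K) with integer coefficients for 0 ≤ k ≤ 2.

Fix the vertex order a < b < c < d < e < f < g and write every simplex with vertices in increasing order. Then dim K = 2 and the simplices of K are:

  0-simplices (7): a, b, c, d, e, f, g
  1-simplices (18): ab, ad, af, ag, bc, bd, be, bf, bg, cd, ce, cf, cg, de, df, dg, ef, eg
  2-simplices (12): abf, abg, adf, adg, bcd, bcf, bde, beg, cdg, cef, ceg, def

giving chain groups C_0 ≅ Z^7, C_1 ≅ Z^18, C_2 ≅ Z^12.

Boundary ∂_1: C_1 → C_0 is given by ∂[p,q] = [q] − [p].
This gives a 7×18 integer matrix of rank 6; reducing to Smith normal form yields diagonal entries (1,1,1,1,1,1).

Boundary ∂_2: C_2 → C_1 sends each 2-simplex [p,q,r] to [q,r] − [p,r] + [p,q]. For instance
  ∂cdg = dg − cg + cd,
  ∂bde = de − be + bd.
This gives a 18×12 integer matrix of rank 12; reducing to Smith normal form yields diagonal entries (1,1,1,1,1,1,1,1,1,1,1,2).

Reading off H_k = ker ∂_k / im ∂_{k+1}:

  H_0: rank C_0 − rank ∂_1 = 7 − 6 = 1, and the invariant factors of ∂_1 are all 1, so H_0 ≅ Z.
  H_1: rank ker ∂_1 − rank ∂_2 = (18 − 6) − 12 = 0, and ∂_2 has invariant factor 2 > 1, so H_1 ≅ Z/2Z.
  H_2: rank ker ∂_2 − rank ∂_3 = (12 − 12) − 0 = 0, and there is no ∂_3, so H_2 ≅ 0.

H_0 ≅ Z,  H_1 ≅ Z/2Z,  H_2 = 0.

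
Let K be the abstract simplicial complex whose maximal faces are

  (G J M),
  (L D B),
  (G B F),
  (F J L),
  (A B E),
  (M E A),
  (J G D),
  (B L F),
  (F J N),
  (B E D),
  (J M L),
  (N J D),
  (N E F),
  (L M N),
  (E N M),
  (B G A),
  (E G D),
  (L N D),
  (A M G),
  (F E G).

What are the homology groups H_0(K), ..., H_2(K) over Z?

Fix the vertex order A < B < D < E < F < G < J < L < M < N and write every simplex with vertices in increasing order. Then dim K = 2 and the simplices of K are:

  0-simplices (10): A, B, D, E, F, G, J, L, M, N
  1-simplices (30): AB, AE, AG, AM, BD, BE, BF, BG, BL, DE, DG, DJ, DL, DN, EF, EG, EM, EN, FG, FJ, FL, FN, GJ, GM, JL, JM, JN, LM, LN, MN
  2-simplices (20): ABE, ABG, AEM, AGM, BDE, BDL, BFG, BFL, DEG, DGJ, DJN, DLN, EFG, EFN, EMN, FJL, FJN, GJM, JLM, LMN

giving chain groups C_0 ≅ Z^10, C_1 ≅ Z^30, C_2 ≅ Z^20.

∂_1: C_1 → C_0 sends each edge [p,q] (with p < q) to q − p. For instance
  ∂BL = L − B.
As a 10×30 matrix over Z this has rank 9, with invariant factors (1,1,1,1,1,1,1,1,1).

The boundary map ∂_2: C_2 → C_1 maps a triangle to the signed sum of its edges. For instance
  ∂EMN = MN − EN + EM,
  ∂BDE = DE − BE + BD.
The resulting 30×20 matrix has rank 20, and its Smith normal form has invariant factors (1,1,1,1,1,1,1,1,1,1,1,1,1,1,1,1,1,1,1,2).

Now H_k = ker ∂_k / im ∂_{k+1}, so:

  H_0: rank C_0 − rank ∂_1 = 10 − 9 = 1, and the invariant factors of ∂_1 are all 1, so H_0 = Z.
  H_1: rank ker ∂_1 − rank ∂_2 = (30 − 9) − 20 = 1, and ∂_2 has invariant factor 2 > 1, so H_1 = Z × Z/2.
  H_2: rank ker ∂_2 − rank ∂_3 = (20 − 20) − 0 = 0, and there is no ∂_3, so H_2 = 0.

H_0 = Z,  H_1 = Z × Z/2,  H_2 = 0.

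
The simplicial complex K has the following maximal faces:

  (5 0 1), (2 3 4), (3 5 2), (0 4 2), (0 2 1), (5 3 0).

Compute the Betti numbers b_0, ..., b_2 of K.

Take the total order 0 < 1 < 2 < 3 < 4 < 5 on the vertex set. Then K (dimension 2) consists of the simplices:

  0-simplices (6): [0], [1], [2], [3], [4], [5]
  1-simplices (12): [0,1], [0,2], [0,3], [0,4], [0,5], [1,2], [1,5], [2,3], [2,4], [2,5], [3,4], [3,5]
  2-simplices (6): [0,1,2], [0,1,5], [0,2,4], [0,3,5], [2,3,4], [2,3,5]

Hence C_0 ≅ Z^6, C_1 ≅ Z^12, C_2 ≅ Z^6.

Boundary ∂_1: C_1 → C_0 is given by ∂[p,q] = [q] − [p].
The 6×12 boundary matrix has rank 5 and Smith normal form diag(1,1,1,1,1).

The boundary map ∂_2: C_2 → C_1 acts by ∂[p,q,r] = [q,r] − [p,r] + [p,q]. For instance
  ∂[0,1,5] = [1,5] − [0,5] + [0,1],
  ∂[0,3,5] = [3,5] − [0,5] + [0,3].
The resulting 12×6 matrix has rank 6, and its Smith normal form has invariant factors (1,1,1,1,1,1).

From H_k ≅ ker(∂_k) / im(∂_{k+1}) we obtain:

  H_0: rank C_0 − rank ∂_1 = 6 − 5 = 1, and the invariant factors of ∂_1 are all 1, so H_0 = Z.
  H_1: rank ker ∂_1 − rank ∂_2 = (12 − 5) − 6 = 1, and the invariant factors of ∂_2 are all 1, so H_1 = Z.
  H_2: rank ker ∂_2 − rank ∂_3 = (6 − 6) − 0 = 0, and there is no ∂_3, so H_2 = 0.

Hence the Betti numbers are b_0 = 1, b_1 = 1, b_2 = 0.

b_0 = 1, b_1 = 1, b_2 = 0.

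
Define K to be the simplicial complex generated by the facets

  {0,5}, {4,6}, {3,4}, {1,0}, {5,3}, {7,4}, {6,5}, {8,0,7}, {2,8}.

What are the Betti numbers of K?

We work with the vertex ordering 0 < 1 < 2 < 3 < 4 < 5 < 6 < 7 < 8. The simplices of K, each written with vertices in increasing order, are:

  0-simplices (9): [0], [1], [2], [3], [4], [5], [6], [7], [8]
  1-simplices (11): [0,1], [0,5], [0,7], [0,8], [2,8], [3,4], [3,5], [4,6], [4,7], [5,6], [7,8]
  2-simplices (1): [0,7,8]

so the chain groups are C_0 ≅ Z^9, C_1 ≅ Z^11, C_2 ≅ Z^1.

The boundary map ∂_1: C_1 → C_0 is given by ∂[p,q] = [q] − [p]. For instance
  ∂[4,6] = [6] − [4].
This gives a 9×11 integer matrix of rank 8; reducing to Smith normal form yields diagonal entries (1,1,1,1,1,1,1,1).

Boundary ∂_2: C_2 → C_1 maps a triangle to the signed sum of its edges. For instance
  ∂[0,7,8] = [7,8] − [0,8] + [0,7].
This gives a 11×1 integer matrix of rank 1; reducing to Smith normal form yields diagonal entries (1).

From H_k ≅ ker(∂_k) / im(∂_{k+1}) we obtain:

  H_0: rank C_0 − rank ∂_1 = 9 − 8 = 1, and the invariant factors of ∂_1 are all 1, so H_0 = Z.
  H_1: rank ker ∂_1 − rank ∂_2 = (11 − 8) − 1 = 2, and the invariant factors of ∂_2 are all 1, so H_1 = Z^2.
  H_2: rank ker ∂_2 − rank ∂_3 = (1 − 1) − 0 = 0, and there is no ∂_3, so H_2 = 0.

As a check, the Euler characteristic is 9 − 11 + 1 = -1, which agrees with 1 − 2 + 0 = -1.

Hence the Betti numbers are b_0 = 1, b_1 = 2, b_2 = 0.

b_0 = 1, b_1 = 2, b_2 = 0.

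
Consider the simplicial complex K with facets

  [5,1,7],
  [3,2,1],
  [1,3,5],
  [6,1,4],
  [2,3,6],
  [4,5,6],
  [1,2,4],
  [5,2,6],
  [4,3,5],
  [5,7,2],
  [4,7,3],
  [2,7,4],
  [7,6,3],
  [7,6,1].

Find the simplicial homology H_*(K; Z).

We work with the vertex ordering 1 < 2 < 3 < 4 < 5 < 6 < 7. The simplices of K, each written with vertices in increasing order, are:

  0-simplices (7): [1], [2], [3], [4], [5], [6], [7]
  1-simplices (21): [1,2], [1,3], [1,4], [1,5], [1,6], [1,7], [2,3], [2,4], [2,5], [2,6], [2,7], [3,4], [3,5], [3,6], [3,7], [4,5], [4,6], [4,7], [5,6], [5,7], [6,7]
  2-simplices (14): [1,2,3], [1,2,4], [1,3,5], [1,4,6], [1,5,7], [1,6,7], [2,3,6], [2,4,7], [2,5,6], [2,5,7], [3,4,5], [3,4,7], [3,6,7], [4,5,6]

Hence C_0 ≅ Z^7, C_1 ≅ Z^21, C_2 ≅ Z^14.

Boundary ∂_1: C_1 → C_0 sends each edge [p,q] (with p < q) to q − p.
As a 7×21 matrix over Z this has rank 6, with invariant factors (1,1,1,1,1,1).

The boundary map ∂_2: C_2 → C_1 sends each 2-simplex [p,q,r] to [q,r] − [p,r] + [p,q]. For instance
  ∂[1,4,6] = [4,6] − [1,6] + [1,4],
  ∂[2,4,7] = [4,7] − [2,7] + [2,4].
This gives a 21×14 integer matrix of rank 13; reducing to Smith normal form yields diagonal entries (1,1,1,1,1,1,1,1,1,1,1,1,1).

From H_k ≅ ker(∂_k) / im(∂_{k+1}) we obtain:

  H_0: rank C_0 − rank ∂_1 = 7 − 6 = 1, and the invariant factors of ∂_1 are all 1, so H_0 = Z.
  H_1: rank ker ∂_1 − rank ∂_2 = (21 − 6) − 13 = 2, and the invariant factors of ∂_2 are all 1, so H_1 = Z^2.
  H_2: rank ker ∂_2 − rank ∂_3 = (14 − 13) − 0 = 1, and there is no ∂_3, so H_2 = Z.

H_0 = Z,  H_1 = Z^2,  H_2 = Z.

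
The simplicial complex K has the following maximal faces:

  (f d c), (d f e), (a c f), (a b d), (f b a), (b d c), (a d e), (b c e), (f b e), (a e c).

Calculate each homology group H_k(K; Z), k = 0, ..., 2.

H_0 = Z,  H_1 = Z/2,  H_2 = 0.

Take the total order a < b < c < d < e < f on the vertex set. Then K (dimension 2) consists of the simplices:

  0-simplices (6): a, b, c, d, e, f
  1-simplices (15): ab, ac, ad, ae, af, bc, bd, be, bf, cd, ce, cf, de, df, ef
  2-simplices (10): abd, abf, ace, acf, ade, bcd, bce, bef, cdf, def

so the chain groups are C_0 ≅ Z^6, C_1 ≅ Z^15, C_2 ≅ Z^10.

Boundary ∂_1: C_1 → C_0 maps an edge to its endpoints' difference, ∂[p,q] = q − p.
The 6×15 boundary matrix has rank 5 and Smith normal form diag(1,1,1,1,1).

The boundary map ∂_2: C_2 → C_1 sends each 2-simplex [p,q,r] to [q,r] − [p,r] + [p,q]. For instance
  ∂bce = ce − be + bc,
  ∂ace = ce − ae + ac.
As a 15×10 matrix over Z this has rank 10, with invariant factors (1,1,1,1,1,1,1,1,1,2).

Now H_k = ker ∂_k / im ∂_{k+1}, so:

  H_0: rank C_0 − rank ∂_1 = 6 − 5 = 1, and the invariant factors of ∂_1 are all 1, so H_0 = Z.
  H_1: rank ker ∂_1 − rank ∂_2 = (15 − 5) − 10 = 0, and ∂_2 has invariant factor 2 > 1, so H_1 = Z/2.
  H_2: rank ker ∂_2 − rank ∂_3 = (10 − 10) − 0 = 0, and there is no ∂_3, so H_2 = 0.

(K is a triangulation of the real projective plane RP^2.)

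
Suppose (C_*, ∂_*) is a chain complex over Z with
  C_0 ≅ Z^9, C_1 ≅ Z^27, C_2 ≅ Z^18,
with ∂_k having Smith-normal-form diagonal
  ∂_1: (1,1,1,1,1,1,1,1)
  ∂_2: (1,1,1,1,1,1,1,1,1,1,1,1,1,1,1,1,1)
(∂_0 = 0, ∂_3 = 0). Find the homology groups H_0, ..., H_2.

H_0 ≅ Z,  H_1 ≅ Z^2,  H_2 ≅ Z.

H_0: b_0 = 9 − 0 − 8 = 1; torsion from ∂_1 factors > 1: none. So H_0 ≅ Z.
H_1: b_1 = 27 − 8 − 17 = 2; torsion from ∂_2 factors > 1: none. So H_1 ≅ Z^2.
H_2: b_2 = 18 − 17 − 0 = 1; torsion from ∂_3 factors > 1: none. So H_2 ≅ Z.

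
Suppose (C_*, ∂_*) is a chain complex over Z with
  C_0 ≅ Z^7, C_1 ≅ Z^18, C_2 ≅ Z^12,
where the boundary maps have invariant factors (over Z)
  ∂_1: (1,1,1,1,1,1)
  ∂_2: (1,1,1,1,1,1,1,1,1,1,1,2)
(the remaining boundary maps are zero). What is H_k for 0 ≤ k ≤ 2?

H_0: b_0 = 7 − 0 − 6 = 1; torsion from ∂_1 factors > 1: none. So H_0 = Z.
H_1: b_1 = 18 − 6 − 12 = 0; torsion from ∂_2 factors > 1: [2]. So H_1 = Z_2.
H_2: b_2 = 12 − 12 − 0 = 0; torsion from ∂_3 factors > 1: none. So H_2 = 0.

H_0 = Z,  H_1 = Z_2,  H_2 = 0.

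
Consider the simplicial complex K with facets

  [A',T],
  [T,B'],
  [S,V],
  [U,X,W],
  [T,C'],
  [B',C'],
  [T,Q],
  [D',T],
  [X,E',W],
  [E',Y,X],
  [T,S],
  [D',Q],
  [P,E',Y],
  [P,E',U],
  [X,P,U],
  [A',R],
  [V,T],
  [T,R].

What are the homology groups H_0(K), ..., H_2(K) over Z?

H_0 = Z^2,  H_1 = Z^5,  H_2 = 0.

We work with the vertex ordering P < Q < R < S < T < U < V < W < X < Y < A' < B' < C' < D' < E'. The simplices of K, each written with vertices in increasing order, are:

  0-simplices (15): [P], [Q], [R], [S], [T], [U], [V], [W], [X], [Y], [A'], [B'], [C'], [D'], [E']
  1-simplices (24): (24 of them)
  2-simplices (6): [P,U,X], [P,U,E'], [P,Y,E'], [U,W,X], [W,X,E'], [X,Y,E']

giving chain groups C_0 ≅ Z^15, C_1 ≅ Z^24, C_2 ≅ Z^6.

The boundary map ∂_1: C_1 → C_0 sends each edge [p,q] (with p < q) to q − p.
As a 15×24 matrix over Z this has rank 13, with invariant factors (1,1,1,1,1,1,1,1,1,1,1,1,1).

∂_2: C_2 → C_1 maps a triangle to the signed sum of its edges. For instance
  ∂[P,U,X] = [U,X] − [P,X] + [P,U],
  ∂[X,Y,E'] = [Y,E'] − [X,E'] + [X,Y].
The 24×6 boundary matrix has rank 6 and Smith normal form diag(1,1,1,1,1,1).

From H_k ≅ ker(∂_k) / im(∂_{k+1}) we obtain:

  H_0: rank C_0 − rank ∂_1 = 15 − 13 = 2, and the invariant factors of ∂_1 are all 1, so H_0 = Z^2.
  H_1: rank ker ∂_1 − rank ∂_2 = (24 − 13) − 6 = 5, and the invariant factors of ∂_2 are all 1, so H_1 = Z^5.
  H_2: rank ker ∂_2 − rank ∂_3 = (6 − 6) − 0 = 0, and there is no ∂_3, so H_2 = 0.

As a check, the Euler characteristic is 15 − 24 + 6 = -3, which agrees with 2 − 5 + 0 = -3.
(K is a triangulation of the disjoint union of a wedge of 4 circles and the cylinder S^1 x I.)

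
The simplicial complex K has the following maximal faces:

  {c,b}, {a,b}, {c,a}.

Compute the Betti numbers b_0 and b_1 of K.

b_0 = 1, b_1 = 1.

Fix the vertex order a < b < c and write every simplex with vertices in increasing order. Then dim K = 1 and the simplices of K are:

  0-simplices (3): a, b, c
  1-simplices (3): ab, ac, bc

so the chain groups are C_0 ≅ Z^3, C_1 ≅ Z^3.

∂_1: C_1 → C_0 is given by ∂[p,q] = [q] − [p]. For instance
  ∂ac = c − a.
The 3×3 boundary matrix has rank 2 and Smith normal form diag(1,1).

From H_k ≅ ker(∂_k) / im(∂_{k+1}) we obtain:

  H_0: rank C_0 − rank ∂_1 = 3 − 2 = 1, and the invariant factors of ∂_1 are all 1, so H_0 ≅ Z.
  H_1: rank ker ∂_1 − rank ∂_2 = (3 − 2) − 0 = 1, and there is no ∂_2, so H_1 ≅ Z.

Hence the Betti numbers are b_0 = 1, b_1 = 1.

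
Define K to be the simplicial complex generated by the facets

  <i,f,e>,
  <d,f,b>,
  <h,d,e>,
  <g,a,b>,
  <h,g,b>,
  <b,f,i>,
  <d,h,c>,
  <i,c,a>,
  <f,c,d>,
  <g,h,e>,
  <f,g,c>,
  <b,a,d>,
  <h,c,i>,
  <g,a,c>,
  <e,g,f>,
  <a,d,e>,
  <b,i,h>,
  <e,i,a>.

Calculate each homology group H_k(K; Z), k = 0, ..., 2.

K has 9 vertices, 27 edges, 18 triangles.
rank ∂_0 = 0, rank ∂_1 = 8 ⇒ b_0 = 9 − 0 − 8 = 1; all invariant factors of ∂_1 are 1 so no torsion. So H_0 = Z.
rank ∂_1 = 8, rank ∂_2 = 17 ⇒ b_1 = 27 − 8 − 17 = 2; all invariant factors of ∂_2 are 1 so no torsion. So H_1 = Z^2.
rank ∂_2 = 17, rank ∂_3 = 0 ⇒ b_2 = 18 − 17 − 0 = 1. So H_2 = Z.

H_0 = Z,  H_1 = Z^2,  H_2 = Z.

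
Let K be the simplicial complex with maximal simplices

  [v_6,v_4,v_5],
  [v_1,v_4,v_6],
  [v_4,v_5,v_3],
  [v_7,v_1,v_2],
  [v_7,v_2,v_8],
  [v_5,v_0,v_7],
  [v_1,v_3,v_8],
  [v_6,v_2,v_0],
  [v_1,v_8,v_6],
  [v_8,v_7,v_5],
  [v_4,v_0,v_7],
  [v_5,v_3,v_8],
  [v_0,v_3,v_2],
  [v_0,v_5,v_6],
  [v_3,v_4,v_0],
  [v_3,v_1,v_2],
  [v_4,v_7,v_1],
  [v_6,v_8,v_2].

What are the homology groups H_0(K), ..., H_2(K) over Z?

Fix the vertex order v_0 < v_1 < v_2 < v_3 < v_4 < v_5 < v_6 < v_7 < v_8 and write every simplex with vertices in increasing order. Then dim K = 2 and the simplices of K are:

  0-simplices (9): [v_0], [v_1], [v_2], [v_3], [v_4], [v_5], [v_6], [v_7], [v_8]
  1-simplices (27): (27 of them)
  2-simplices (18): (18 of them)

giving chain groups C_0 ≅ Z^9, C_1 ≅ Z^27, C_2 ≅ Z^18.

Boundary ∂_1: C_1 → C_0 maps an edge to its endpoints' difference, ∂[p,q] = q − p. For instance
  ∂[v_6,v_8] = [v_8] − [v_6].
As a 9×27 matrix over Z this has rank 8, with invariant factors (1,1,1,1,1,1,1,1).

The boundary map ∂_2: C_2 → C_1 sends each 2-simplex [p,q,r] to [q,r] − [p,r] + [p,q]. For instance
  ∂[v_0,v_4,v_7] = [v_4,v_7] − [v_0,v_7] + [v_0,v_4],
  ∂[v_2,v_7,v_8] = [v_7,v_8] − [v_2,v_8] + [v_2,v_7].
The 27×18 boundary matrix has rank 18 and Smith normal form diag(1,1,1,1,1,1,1,1,1,1,1,1,1,1,1,1,1,2).

Computing H_k = (kernel of ∂_k) / (image of ∂_{k+1}):

  H_0: rank C_0 − rank ∂_1 = 9 − 8 = 1, and the invariant factors of ∂_1 are all 1, so H_0 ≅ Z.
  H_1: rank ker ∂_1 − rank ∂_2 = (27 − 8) − 18 = 1, and ∂_2 has invariant factor 2 > 1, so H_1 ≅ Z ⊕ Z/2.
  H_2: rank ker ∂_2 − rank ∂_3 = (18 − 18) − 0 = 0, and there is no ∂_3, so H_2 ≅ 0.

H_0 = Z,  H_1 = Z ⊕ Z/2,  H_2 = 0.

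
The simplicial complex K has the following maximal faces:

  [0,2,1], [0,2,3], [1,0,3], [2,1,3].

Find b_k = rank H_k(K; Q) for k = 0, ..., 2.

b_0 = 1, b_1 = 0, b_2 = 1.

Fix the vertex order 0 < 1 < 2 < 3 and write every simplex with vertices in increasing order. Then dim K = 2 and the simplices of K are:

  0-simplices (4): [0], [1], [2], [3]
  1-simplices (6): [0,1], [0,2], [0,3], [1,2], [1,3], [2,3]
  2-simplices (4): [0,1,2], [0,1,3], [0,2,3], [1,2,3]

giving chain groups C_0 ≅ Z^4, C_1 ≅ Z^6, C_2 ≅ Z^4.

∂_1: C_1 → C_0 is given by ∂[p,q] = [q] − [p]. For instance
  ∂[0,3] = [3] − [0].
The 4×6 boundary matrix has rank 3 and Smith normal form diag(1,1,1).

Boundary ∂_2: C_2 → C_1 maps a triangle to the signed sum of its edges. For instance
  ∂[0,1,3] = [1,3] − [0,3] + [0,1],
  ∂[0,2,3] = [2,3] − [0,3] + [0,2].
The resulting 6×4 matrix has rank 3, and its Smith normal form has invariant factors (1,1,1).

Reading off H_k = ker ∂_k / im ∂_{k+1}:

  H_0: rank C_0 − rank ∂_1 = 4 − 3 = 1, and the invariant factors of ∂_1 are all 1, so H_0 = Z.
  H_1: rank ker ∂_1 − rank ∂_2 = (6 − 3) − 3 = 0, and the invariant factors of ∂_2 are all 1, so H_1 = 0.
  H_2: rank ker ∂_2 − rank ∂_3 = (4 − 3) − 0 = 1, and there is no ∂_3, so H_2 = Z.

(K is a triangulation of the 2-sphere S^2.)

Hence the Betti numbers are b_0 = 1, b_1 = 0, b_2 = 1.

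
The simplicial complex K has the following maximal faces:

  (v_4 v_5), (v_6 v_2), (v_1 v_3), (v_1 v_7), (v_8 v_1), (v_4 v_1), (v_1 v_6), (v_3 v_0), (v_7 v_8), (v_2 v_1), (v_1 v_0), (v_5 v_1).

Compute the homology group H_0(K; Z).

H_0 = Z.

We work with the vertex ordering v_0 < v_1 < v_2 < v_3 < v_4 < v_5 < v_6 < v_7 < v_8. The simplices of K, each written with vertices in increasing order, are:

  0-simplices (9): [v_0], [v_1], [v_2], [v_3], [v_4], [v_5], [v_6], [v_7], [v_8]
  1-simplices (12): [v_0,v_1], [v_0,v_3], [v_1,v_2], [v_1,v_3], [v_1,v_4], [v_1,v_5], [v_1,v_6], [v_1,v_7], [v_1,v_8], [v_2,v_6], [v_4,v_5], [v_7,v_8]

giving chain groups C_0 ≅ Z^9, C_1 ≅ Z^12.

The boundary map ∂_1: C_1 → C_0 sends each edge [p,q] (with p < q) to q − p. For instance
  ∂[v_1,v_7] = [v_7] − [v_1].
As a 9×12 matrix over Z this has rank 8, with invariant factors (1,1,1,1,1,1,1,1).

Computing H_k = (kernel of ∂_k) / (image of ∂_{k+1}):

  H_0: rank C_0 − rank ∂_1 = 9 − 8 = 1, and the invariant factors of ∂_1 are all 1, so H_0 ≅ Z.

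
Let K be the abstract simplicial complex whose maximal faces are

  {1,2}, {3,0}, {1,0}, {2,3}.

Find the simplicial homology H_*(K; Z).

H_0 = Z,  H_1 = Z.

Fix the vertex order 0 < 1 < 2 < 3 and write every simplex with vertices in increasing order. Then dim K = 1 and the simplices of K are:

  0-simplices (4): [0], [1], [2], [3]
  1-simplices (4): [0,1], [0,3], [1,2], [2,3]

Hence C_0 ≅ Z^4, C_1 ≅ Z^4.

∂_1: C_1 → C_0 sends each edge [p,q] (with p < q) to q − p. For instance
  ∂[0,3] = [3] − [0].
The 4×4 boundary matrix has rank 3 and Smith normal form diag(1,1,1).

Now H_k = ker ∂_k / im ∂_{k+1}, so:

  H_0: rank C_0 − rank ∂_1 = 4 − 3 = 1, and the invariant factors of ∂_1 are all 1, so H_0 = Z.
  H_1: rank ker ∂_1 − rank ∂_2 = (4 − 3) − 0 = 1, and there is no ∂_2, so H_1 = Z.

As a check, the Euler characteristic is 4 − 4 = 0, which agrees with 1 − 1 = 0.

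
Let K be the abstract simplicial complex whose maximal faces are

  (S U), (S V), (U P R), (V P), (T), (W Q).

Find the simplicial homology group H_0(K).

We work with the vertex ordering P < Q < R < S < T < U < V < W. The simplices of K, each written with vertices in increasing order, are:

  0-simplices (8): P, Q, R, S, T, U, V, W
  1-simplices (7): PR, PU, PV, QW, RU, SU, SV
  2-simplices (1): PRU

Hence C_0 ≅ Z^8, C_1 ≅ Z^7, C_2 ≅ Z^1.

Boundary ∂_1: C_1 → C_0 sends each edge [p,q] (with p < q) to q − p. For instance
  ∂RU = U − R.
The 8×7 boundary matrix has rank 5 and Smith normal form diag(1,1,1,1,1).

The boundary map ∂_2: C_2 → C_1 sends each 2-simplex [p,q,r] to [q,r] − [p,r] + [p,q]. For instance
  ∂PRU = RU − PU + PR.
The 7×1 boundary matrix has rank 1 and Smith normal form diag(1).

Reading off H_k = ker ∂_k / im ∂_{k+1}:

  H_0: rank C_0 − rank ∂_1 = 8 − 5 = 3, and the invariant factors of ∂_1 are all 1, so H_0 = Z^3.

H_0 = Z^3.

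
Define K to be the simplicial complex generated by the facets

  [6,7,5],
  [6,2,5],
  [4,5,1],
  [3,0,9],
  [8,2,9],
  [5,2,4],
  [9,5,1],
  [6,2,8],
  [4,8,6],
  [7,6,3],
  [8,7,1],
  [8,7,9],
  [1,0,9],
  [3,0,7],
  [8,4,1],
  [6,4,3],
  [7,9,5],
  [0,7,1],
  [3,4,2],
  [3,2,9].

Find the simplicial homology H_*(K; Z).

Take the total order 0 < 1 < 2 < 3 < 4 < 5 < 6 < 7 < 8 < 9 on the vertex set. Then K (dimension 2) consists of the simplices:

  0-simplices (10): [0], [1], [2], [3], [4], [5], [6], [7], [8], [9]
  1-simplices (30): (30 of them)
  2-simplices (20): (20 of them)

so the chain groups are C_0 ≅ Z^10, C_1 ≅ Z^30, C_2 ≅ Z^20.

∂_1: C_1 → C_0 is given by ∂[p,q] = [q] − [p].
This gives a 10×30 integer matrix of rank 9; reducing to Smith normal form yields diagonal entries (1,1,1,1,1,1,1,1,1).

Boundary ∂_2: C_2 → C_1 sends each 2-simplex [p,q,r] to [q,r] − [p,r] + [p,q]. For instance
  ∂[2,4,5] = [4,5] − [2,5] + [2,4],
  ∂[0,3,7] = [3,7] − [0,7] + [0,3].
The resulting 30×20 matrix has rank 20, and its Smith normal form has invariant factors (1,1,1,1,1,1,1,1,1,1,1,1,1,1,1,1,1,1,1,2).

Computing H_k = (kernel of ∂_k) / (image of ∂_{k+1}):

  H_0: rank C_0 − rank ∂_1 = 10 − 9 = 1, and the invariant factors of ∂_1 are all 1, so H_0 ≅ Z.
  H_1: rank ker ∂_1 − rank ∂_2 = (30 − 9) − 20 = 1, and ∂_2 has invariant factor 2 > 1, so H_1 ≅ Z × Z/2.
  H_2: rank ker ∂_2 − rank ∂_3 = (20 − 20) − 0 = 0, and there is no ∂_3, so H_2 ≅ 0.

(K is a triangulation of the Klein bottle.)

H_0 = Z,  H_1 = Z × Z/2,  H_2 = 0.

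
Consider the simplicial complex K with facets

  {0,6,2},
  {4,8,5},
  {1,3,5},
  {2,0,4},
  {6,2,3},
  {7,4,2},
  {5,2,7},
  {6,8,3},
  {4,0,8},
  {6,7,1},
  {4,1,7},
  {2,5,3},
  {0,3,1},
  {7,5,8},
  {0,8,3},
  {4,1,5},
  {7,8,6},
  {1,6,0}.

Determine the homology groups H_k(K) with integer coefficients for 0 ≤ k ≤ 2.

We work with the vertex ordering 0 < 1 < 2 < 3 < 4 < 5 < 6 < 7 < 8. The simplices of K, each written with vertices in increasing order, are:

  0-simplices (9): [0], [1], [2], [3], [4], [5], [6], [7], [8]
  1-simplices (27): (27 of them)
  2-simplices (18): [0,1,3], [0,1,6], [0,2,4], [0,2,6], [0,3,8], [0,4,8], [1,3,5], [1,4,5], [1,4,7], [1,6,7], [2,3,5], [2,3,6], [2,4,7], [2,5,7], [3,6,8], [4,5,8], [5,7,8], [6,7,8]

Hence C_0 ≅ Z^9, C_1 ≅ Z^27, C_2 ≅ Z^18.

Boundary ∂_1: C_1 → C_0 is given by ∂[p,q] = [q] − [p].
As a 9×27 matrix over Z this has rank 8, with invariant factors (1,1,1,1,1,1,1,1).

The boundary map ∂_2: C_2 → C_1 acts by ∂[p,q,r] = [q,r] − [p,r] + [p,q]. For instance
  ∂[2,3,5] = [3,5] − [2,5] + [2,3],
  ∂[0,2,6] = [2,6] − [0,6] + [0,2].
As a 27×18 matrix over Z this has rank 18, with invariant factors (1,1,1,1,1,1,1,1,1,1,1,1,1,1,1,1,1,2).

Computing H_k = (kernel of ∂_k) / (image of ∂_{k+1}):

  H_0: rank C_0 − rank ∂_1 = 9 − 8 = 1, and the invariant factors of ∂_1 are all 1, so H_0 ≅ Z.
  H_1: rank ker ∂_1 − rank ∂_2 = (27 − 8) − 18 = 1, and ∂_2 has invariant factor 2 > 1, so H_1 ≅ Z ⊕ Z/2.
  H_2: rank ker ∂_2 − rank ∂_3 = (18 − 18) − 0 = 0, and there is no ∂_3, so H_2 ≅ 0.

As a check, the Euler characteristic is 9 − 27 + 18 = 0, which agrees with 1 − 1 + 0 = 0.

H_0 ≅ Z,  H_1 ≅ Z ⊕ Z/2,  H_2 = 0.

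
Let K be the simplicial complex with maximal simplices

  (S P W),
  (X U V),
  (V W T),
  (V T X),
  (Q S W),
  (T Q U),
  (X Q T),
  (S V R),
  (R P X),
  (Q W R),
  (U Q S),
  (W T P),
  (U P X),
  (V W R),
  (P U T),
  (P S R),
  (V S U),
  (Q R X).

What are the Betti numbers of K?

b_0 = 1, b_1 = 1, b_2 = 0.

Order the vertices as P < Q < R < S < T < U < V < W < X. Listing each simplex with vertices in this order, K has dimension 2 with simplices:

  0-simplices (9): P, Q, R, S, T, U, V, W, X
  1-simplices (27): PR, PS, PT, PU, PW, PX, QR, QS, QT, QU, QW, QX, RS, RV, RW, RX, SU, SV, SW, TU, TV, TW, TX, UV, UX, VW, VX
  2-simplices (18): PRS, PRX, PSW, PTU, PTW, PUX, QRW, QRX, QSU, QSW, QTU, QTX, RSV, RVW, SUV, TVW, TVX, UVX

giving chain groups C_0 ≅ Z^9, C_1 ≅ Z^27, C_2 ≅ Z^18.

The boundary map ∂_1: C_1 → C_0 sends each edge [p,q] (with p < q) to q − p.
The resulting 9×27 matrix has rank 8, and its Smith normal form has invariant factors (1,1,1,1,1,1,1,1).

The boundary map ∂_2: C_2 → C_1 acts by ∂[p,q,r] = [q,r] − [p,r] + [p,q]. For instance
  ∂PTU = TU − PU + PT,
  ∂PTW = TW − PW + PT.
The 27×18 boundary matrix has rank 18 and Smith normal form diag(1,1,1,1,1,1,1,1,1,1,1,1,1,1,1,1,1,2).

From H_k ≅ ker(∂_k) / im(∂_{k+1}) we obtain:

  H_0: rank C_0 − rank ∂_1 = 9 − 8 = 1, and the invariant factors of ∂_1 are all 1, so H_0 = Z.
  H_1: rank ker ∂_1 − rank ∂_2 = (27 − 8) − 18 = 1, and ∂_2 has invariant factor 2 > 1, so H_1 = Z ⊕ Z_2.
  H_2: rank ker ∂_2 − rank ∂_3 = (18 − 18) − 0 = 0, and there is no ∂_3, so H_2 = 0.

Hence the Betti numbers are b_0 = 1, b_1 = 1, b_2 = 0.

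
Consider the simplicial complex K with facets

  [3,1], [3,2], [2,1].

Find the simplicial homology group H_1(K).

H_1 = Z.

We work with the vertex ordering 1 < 2 < 3. The simplices of K, each written with vertices in increasing order, are:

  0-simplices (3): [1], [2], [3]
  1-simplices (3): [1,2], [1,3], [2,3]

giving chain groups C_0 ≅ Z^3, C_1 ≅ Z^3.

∂_1: C_1 → C_0 maps an edge to its endpoints' difference, ∂[p,q] = q − p. For instance
  ∂[1,2] = [2] − [1].
The resulting 3×3 matrix has rank 2, and its Smith normal form has invariant factors (1,1).

Now H_k = ker ∂_k / im ∂_{k+1}, so:

  H_1: rank ker ∂_1 − rank ∂_2 = (3 − 2) − 0 = 1, and there is no ∂_2, so H_1 = Z.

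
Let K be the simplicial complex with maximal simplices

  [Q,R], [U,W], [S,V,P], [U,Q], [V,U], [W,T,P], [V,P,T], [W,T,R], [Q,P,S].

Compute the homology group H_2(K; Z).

H_2 ≅ 0.

We work with the vertex ordering P < Q < R < S < T < U < V < W. The simplices of K, each written with vertices in increasing order, are:

  0-simplices (8): P, Q, R, S, T, U, V, W
  1-simplices (15): PQ, PS, PT, PV, PW, QR, QS, QU, RT, RW, SV, TV, TW, UV, UW
  2-simplices (5): PQS, PSV, PTV, PTW, RTW

so the chain groups are C_0 ≅ Z^8, C_1 ≅ Z^15, C_2 ≅ Z^5.

∂_1: C_1 → C_0 is given by ∂[p,q] = [q] − [p].
The resulting 8×15 matrix has rank 7, and its Smith normal form has invariant factors (1,1,1,1,1,1,1).

∂_2: C_2 → C_1 maps a triangle to the signed sum of its edges. For instance
  ∂RTW = TW − RW + RT,
  ∂PSV = SV − PV + PS.
This gives a 15×5 integer matrix of rank 5; reducing to Smith normal form yields diagonal entries (1,1,1,1,1).

Reading off H_k = ker ∂_k / im ∂_{k+1}:

  H_2: rank ker ∂_2 − rank ∂_3 = (5 − 5) − 0 = 0, and there is no ∂_3, so H_2 ≅ 0.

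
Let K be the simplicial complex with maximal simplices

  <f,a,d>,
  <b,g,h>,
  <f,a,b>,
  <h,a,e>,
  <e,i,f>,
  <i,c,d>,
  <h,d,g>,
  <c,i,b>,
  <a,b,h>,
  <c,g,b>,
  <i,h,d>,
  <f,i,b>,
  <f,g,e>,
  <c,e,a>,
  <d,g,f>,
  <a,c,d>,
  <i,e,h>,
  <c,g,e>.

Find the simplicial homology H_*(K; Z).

We work with the vertex ordering a < b < c < d < e < f < g < h < i. The simplices of K, each written with vertices in increasing order, are:

  0-simplices (9): a, b, c, d, e, f, g, h, i
  1-simplices (27): ab, ac, ad, ae, af, ah, bc, bf, bg, bh, bi, cd, ce, cg, ci, df, dg, dh, di, ef, eg, eh, ei, fg, fi, gh, hi
  2-simplices (18): abf, abh, acd, ace, adf, aeh, bcg, bci, bfi, bgh, cdi, ceg, dfg, dgh, dhi, efg, efi, ehi

so the chain groups are C_0 ≅ Z^9, C_1 ≅ Z^27, C_2 ≅ Z^18.

Boundary ∂_1: C_1 → C_0 sends each edge [p,q] (with p < q) to q − p.
The resulting 9×27 matrix has rank 8, and its Smith normal form has invariant factors (1,1,1,1,1,1,1,1).

∂_2: C_2 → C_1 sends each 2-simplex [p,q,r] to [q,r] − [p,r] + [p,q]. For instance
  ∂bci = ci − bi + bc,
  ∂acd = cd − ad + ac.
This gives a 27×18 integer matrix of rank 17; reducing to Smith normal form yields diagonal entries (1,1,1,1,1,1,1,1,1,1,1,1,1,1,1,1,1).

Now H_k = ker ∂_k / im ∂_{k+1}, so:

  H_0: rank C_0 − rank ∂_1 = 9 − 8 = 1, and the invariant factors of ∂_1 are all 1, so H_0 = Z.
  H_1: rank ker ∂_1 − rank ∂_2 = (27 − 8) − 17 = 2, and the invariant factors of ∂_2 are all 1, so H_1 = Z^2.
  H_2: rank ker ∂_2 − rank ∂_3 = (18 − 17) − 0 = 1, and there is no ∂_3, so H_2 = Z.

H_0 ≅ Z,  H_1 ≅ Z^2,  H_2 ≅ Z.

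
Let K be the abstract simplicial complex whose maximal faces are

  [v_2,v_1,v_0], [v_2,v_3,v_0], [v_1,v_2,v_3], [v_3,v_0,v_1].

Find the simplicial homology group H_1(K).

H_1 = 0.

Order the vertices as v_0 < v_1 < v_2 < v_3. Listing each simplex with vertices in this order, K has dimension 2 with simplices:

  0-simplices (4): [v_0], [v_1], [v_2], [v_3]
  1-simplices (6): [v_0,v_1], [v_0,v_2], [v_0,v_3], [v_1,v_2], [v_1,v_3], [v_2,v_3]
  2-simplices (4): [v_0,v_1,v_2], [v_0,v_1,v_3], [v_0,v_2,v_3], [v_1,v_2,v_3]

Hence C_0 ≅ Z^4, C_1 ≅ Z^6, C_2 ≅ Z^4.

The boundary map ∂_1: C_1 → C_0 is given by ∂[p,q] = [q] − [p].
This gives a 4×6 integer matrix of rank 3; reducing to Smith normal form yields diagonal entries (1,1,1).

Boundary ∂_2: C_2 → C_1 maps a triangle to the signed sum of its edges. For instance
  ∂[v_0,v_1,v_2] = [v_1,v_2] − [v_0,v_2] + [v_0,v_1],
  ∂[v_0,v_1,v_3] = [v_1,v_3] − [v_0,v_3] + [v_0,v_1].
This gives a 6×4 integer matrix of rank 3; reducing to Smith normal form yields diagonal entries (1,1,1).

Computing H_k = (kernel of ∂_k) / (image of ∂_{k+1}):

  H_1: rank ker ∂_1 − rank ∂_2 = (6 − 3) − 3 = 0, and the invariant factors of ∂_2 are all 1, so H_1 = 0.

(K is a triangulation of the 2-sphere S^2.)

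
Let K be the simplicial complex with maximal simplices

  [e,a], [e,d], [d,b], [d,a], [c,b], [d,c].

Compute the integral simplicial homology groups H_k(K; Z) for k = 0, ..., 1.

Fix the vertex order a < b < c < d < e and write every simplex with vertices in increasing order. Then dim K = 1 and the simplices of K are:

  0-simplices (5): a, b, c, d, e
  1-simplices (6): ad, ae, bc, bd, cd, de

giving chain groups C_0 ≅ Z^5, C_1 ≅ Z^6.

∂_1: C_1 → C_0 maps an edge to its endpoints' difference, ∂[p,q] = q − p.
The 5×6 boundary matrix has rank 4 and Smith normal form diag(1,1,1,1).

From H_k ≅ ker(∂_k) / im(∂_{k+1}) we obtain:

  H_0: rank C_0 − rank ∂_1 = 5 − 4 = 1, and the invariant factors of ∂_1 are all 1, so H_0 = Z.
  H_1: rank ker ∂_1 − rank ∂_2 = (6 − 4) − 0 = 2, and there is no ∂_2, so H_1 = Z^2.

H_0 = Z,  H_1 = Z^2.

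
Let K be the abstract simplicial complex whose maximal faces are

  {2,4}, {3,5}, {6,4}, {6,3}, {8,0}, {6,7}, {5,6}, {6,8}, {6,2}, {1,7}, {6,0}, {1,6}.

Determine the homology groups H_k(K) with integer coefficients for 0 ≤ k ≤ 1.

H_0 = Z,  H_1 = Z^4.

We work with the vertex ordering 0 < 1 < 2 < 3 < 4 < 5 < 6 < 7 < 8. The simplices of K, each written with vertices in increasing order, are:

  0-simplices (9): [0], [1], [2], [3], [4], [5], [6], [7], [8]
  1-simplices (12): [0,6], [0,8], [1,6], [1,7], [2,4], [2,6], [3,5], [3,6], [4,6], [5,6], [6,7], [6,8]

so the chain groups are C_0 ≅ Z^9, C_1 ≅ Z^12.

∂_1: C_1 → C_0 sends each edge [p,q] (with p < q) to q − p. For instance
  ∂[0,6] = [6] − [0].
The resulting 9×12 matrix has rank 8, and its Smith normal form has invariant factors (1,1,1,1,1,1,1,1).

From H_k ≅ ker(∂_k) / im(∂_{k+1}) we obtain:

  H_0: rank C_0 − rank ∂_1 = 9 − 8 = 1, and the invariant factors of ∂_1 are all 1, so H_0 ≅ Z.
  H_1: rank ker ∂_1 − rank ∂_2 = (12 − 8) − 0 = 4, and there is no ∂_2, so H_1 ≅ Z^4.

(K is a triangulation of a wedge of 4 circles.)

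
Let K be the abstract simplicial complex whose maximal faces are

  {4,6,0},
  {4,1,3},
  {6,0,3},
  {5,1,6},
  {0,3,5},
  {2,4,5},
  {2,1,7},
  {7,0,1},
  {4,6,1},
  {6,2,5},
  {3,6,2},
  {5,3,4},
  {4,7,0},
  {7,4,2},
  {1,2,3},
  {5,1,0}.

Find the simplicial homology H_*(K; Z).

We work with the vertex ordering 0 < 1 < 2 < 3 < 4 < 5 < 6 < 7. The simplices of K, each written with vertices in increasing order, are:

  0-simplices (8): [0], [1], [2], [3], [4], [5], [6], [7]
  1-simplices (24): (24 of them)
  2-simplices (16): [0,1,5], [0,1,7], [0,3,5], [0,3,6], [0,4,6], [0,4,7], [1,2,3], [1,2,7], [1,3,4], [1,4,6], [1,5,6], [2,3,6], [2,4,5], [2,4,7], [2,5,6], [3,4,5]

so the chain groups are C_0 ≅ Z^8, C_1 ≅ Z^24, C_2 ≅ Z^16.

The boundary map ∂_1: C_1 → C_0 sends each edge [p,q] (with p < q) to q − p. For instance
  ∂[0,1] = [1] − [0].
This gives a 8×24 integer matrix of rank 7; reducing to Smith normal form yields diagonal entries (1,1,1,1,1,1,1).

Boundary ∂_2: C_2 → C_1 sends each 2-simplex [p,q,r] to [q,r] − [p,r] + [p,q]. For instance
  ∂[3,4,5] = [4,5] − [3,5] + [3,4],
  ∂[0,4,7] = [4,7] − [0,7] + [0,4].
The 24×16 boundary matrix has rank 15 and Smith normal form diag(1,1,1,1,1,1,1,1,1,1,1,1,1,1,1).

From H_k ≅ ker(∂_k) / im(∂_{k+1}) we obtain:

  H_0: rank C_0 − rank ∂_1 = 8 − 7 = 1, and the invariant factors of ∂_1 are all 1, so H_0 ≅ Z.
  H_1: rank ker ∂_1 − rank ∂_2 = (24 − 7) − 15 = 2, and the invariant factors of ∂_2 are all 1, so H_1 ≅ Z^2.
  H_2: rank ker ∂_2 − rank ∂_3 = (16 − 15) − 0 = 1, and there is no ∂_3, so H_2 ≅ Z.

As a check, the Euler characteristic is 8 − 24 + 16 = 0, which agrees with 1 − 2 + 1 = 0.

H_0 = Z,  H_1 = Z^2,  H_2 = Z.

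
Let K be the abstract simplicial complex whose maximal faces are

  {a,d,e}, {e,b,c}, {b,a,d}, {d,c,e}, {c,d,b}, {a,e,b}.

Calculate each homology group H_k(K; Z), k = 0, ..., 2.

H_0 = Z,  H_1 = 0,  H_2 = Z.

We work with the vertex ordering a < b < c < d < e. The simplices of K, each written with vertices in increasing order, are:

  0-simplices (5): a, b, c, d, e
  1-simplices (9): ab, ad, ae, bc, bd, be, cd, ce, de
  2-simplices (6): abd, abe, ade, bcd, bce, cde

Hence C_0 ≅ Z^5, C_1 ≅ Z^9, C_2 ≅ Z^6.

∂_1: C_1 → C_0 maps an edge to its endpoints' difference, ∂[p,q] = q − p. For instance
  ∂ab = b − a.
The 5×9 boundary matrix has rank 4 and Smith normal form diag(1,1,1,1).

Boundary ∂_2: C_2 → C_1 sends each 2-simplex [p,q,r] to [q,r] − [p,r] + [p,q]. For instance
  ∂cde = de − ce + cd,
  ∂bce = ce − be + bc.
The resulting 9×6 matrix has rank 5, and its Smith normal form has invariant factors (1,1,1,1,1).

From H_k ≅ ker(∂_k) / im(∂_{k+1}) we obtain:

  H_0: rank C_0 − rank ∂_1 = 5 − 4 = 1, and the invariant factors of ∂_1 are all 1, so H_0 ≅ Z.
  H_1: rank ker ∂_1 − rank ∂_2 = (9 − 4) − 5 = 0, and the invariant factors of ∂_2 are all 1, so H_1 ≅ 0.
  H_2: rank ker ∂_2 − rank ∂_3 = (6 − 5) − 0 = 1, and there is no ∂_3, so H_2 ≅ Z.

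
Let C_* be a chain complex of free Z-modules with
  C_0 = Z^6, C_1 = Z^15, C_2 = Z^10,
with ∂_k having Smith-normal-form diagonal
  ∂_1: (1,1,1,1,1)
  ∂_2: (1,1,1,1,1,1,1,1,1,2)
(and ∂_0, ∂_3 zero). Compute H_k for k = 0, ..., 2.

H_0: b_0 = 6 − 0 − 5 = 1; torsion from ∂_1 factors > 1: none. So H_0 = Z.
H_1: b_1 = 15 − 5 − 10 = 0; torsion from ∂_2 factors > 1: [2]. So H_1 = Z/2Z.
H_2: b_2 = 10 − 10 − 0 = 0; torsion from ∂_3 factors > 1: none. So H_2 = 0.

H_0 = Z,  H_1 = Z/2Z,  H_2 = 0.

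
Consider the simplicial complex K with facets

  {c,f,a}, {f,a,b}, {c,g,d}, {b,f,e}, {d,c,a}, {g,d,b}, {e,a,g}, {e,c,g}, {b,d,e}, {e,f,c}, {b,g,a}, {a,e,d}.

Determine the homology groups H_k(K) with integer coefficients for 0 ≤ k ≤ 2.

H_0 = Z,  H_1 = Z_2,  H_2 = 0.

Order the vertices as a < b < c < d < e < f < g. Listing each simplex with vertices in this order, K has dimension 2 with simplices:

  0-simplices (7): a, b, c, d, e, f, g
  1-simplices (18): ab, ac, ad, ae, af, ag, bd, be, bf, bg, cd, ce, cf, cg, de, dg, ef, eg
  2-simplices (12): abf, abg, acd, acf, ade, aeg, bde, bdg, bef, cdg, cef, ceg

giving chain groups C_0 ≅ Z^7, C_1 ≅ Z^18, C_2 ≅ Z^12.

The boundary map ∂_1: C_1 → C_0 is given by ∂[p,q] = [q] − [p]. For instance
  ∂eg = g − e.
The 7×18 boundary matrix has rank 6 and Smith normal form diag(1,1,1,1,1,1).

∂_2: C_2 → C_1 acts by ∂[p,q,r] = [q,r] − [p,r] + [p,q]. For instance
  ∂acf = cf − af + ac,
  ∂abg = bg − ag + ab.
This gives a 18×12 integer matrix of rank 12; reducing to Smith normal form yields diagonal entries (1,1,1,1,1,1,1,1,1,1,1,2).

Reading off H_k = ker ∂_k / im ∂_{k+1}:

  H_0: rank C_0 − rank ∂_1 = 7 − 6 = 1, and the invariant factors of ∂_1 are all 1, so H_0 = Z.
  H_1: rank ker ∂_1 − rank ∂_2 = (18 − 6) − 12 = 0, and ∂_2 has invariant factor 2 > 1, so H_1 = Z_2.
  H_2: rank ker ∂_2 − rank ∂_3 = (12 − 12) − 0 = 0, and there is no ∂_3, so H_2 = 0.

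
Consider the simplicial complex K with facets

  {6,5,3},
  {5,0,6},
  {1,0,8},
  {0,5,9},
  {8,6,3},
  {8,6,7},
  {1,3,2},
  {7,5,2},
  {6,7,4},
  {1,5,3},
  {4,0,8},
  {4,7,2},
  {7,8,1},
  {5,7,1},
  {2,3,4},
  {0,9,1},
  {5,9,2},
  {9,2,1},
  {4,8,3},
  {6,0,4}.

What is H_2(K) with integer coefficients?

H_2 = 0.

Fix the vertex order 0 < 1 < 2 < 3 < 4 < 5 < 6 < 7 < 8 < 9 and write every simplex with vertices in increasing order. Then dim K = 2 and the simplices of K are:

  0-simplices (10): [0], [1], [2], [3], [4], [5], [6], [7], [8], [9]
  1-simplices (30): (30 of them)
  2-simplices (20): (20 of them)

Hence C_0 ≅ Z^10, C_1 ≅ Z^30, C_2 ≅ Z^20.

∂_1: C_1 → C_0 sends each edge [p,q] (with p < q) to q − p. For instance
  ∂[4,8] = [8] − [4].
As a 10×30 matrix over Z this has rank 9, with invariant factors (1,1,1,1,1,1,1,1,1).

Boundary ∂_2: C_2 → C_1 sends each 2-simplex [p,q,r] to [q,r] − [p,r] + [p,q]. For instance
  ∂[1,2,3] = [2,3] − [1,3] + [1,2],
  ∂[4,6,7] = [6,7] − [4,7] + [4,6].
The resulting 30×20 matrix has rank 20, and its Smith normal form has invariant factors (1,1,1,1,1,1,1,1,1,1,1,1,1,1,1,1,1,1,1,2).

Computing H_k = (kernel of ∂_k) / (image of ∂_{k+1}):

  H_2: rank ker ∂_2 − rank ∂_3 = (20 − 20) − 0 = 0, and there is no ∂_3, so H_2 = 0.

(K is a triangulation of the Klein bottle.)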